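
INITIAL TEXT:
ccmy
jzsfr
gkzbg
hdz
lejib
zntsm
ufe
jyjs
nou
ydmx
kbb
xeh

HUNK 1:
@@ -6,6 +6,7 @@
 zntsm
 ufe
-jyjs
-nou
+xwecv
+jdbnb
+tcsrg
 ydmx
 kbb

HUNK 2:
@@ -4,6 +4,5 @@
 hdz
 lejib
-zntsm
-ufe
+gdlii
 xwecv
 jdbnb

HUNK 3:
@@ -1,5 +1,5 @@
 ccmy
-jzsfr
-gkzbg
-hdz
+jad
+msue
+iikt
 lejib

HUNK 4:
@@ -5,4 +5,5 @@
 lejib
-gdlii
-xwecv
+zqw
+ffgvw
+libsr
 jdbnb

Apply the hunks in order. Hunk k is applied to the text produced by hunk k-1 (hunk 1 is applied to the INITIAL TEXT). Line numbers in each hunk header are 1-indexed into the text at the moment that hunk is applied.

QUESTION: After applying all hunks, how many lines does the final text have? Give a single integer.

Answer: 13

Derivation:
Hunk 1: at line 6 remove [jyjs,nou] add [xwecv,jdbnb,tcsrg] -> 13 lines: ccmy jzsfr gkzbg hdz lejib zntsm ufe xwecv jdbnb tcsrg ydmx kbb xeh
Hunk 2: at line 4 remove [zntsm,ufe] add [gdlii] -> 12 lines: ccmy jzsfr gkzbg hdz lejib gdlii xwecv jdbnb tcsrg ydmx kbb xeh
Hunk 3: at line 1 remove [jzsfr,gkzbg,hdz] add [jad,msue,iikt] -> 12 lines: ccmy jad msue iikt lejib gdlii xwecv jdbnb tcsrg ydmx kbb xeh
Hunk 4: at line 5 remove [gdlii,xwecv] add [zqw,ffgvw,libsr] -> 13 lines: ccmy jad msue iikt lejib zqw ffgvw libsr jdbnb tcsrg ydmx kbb xeh
Final line count: 13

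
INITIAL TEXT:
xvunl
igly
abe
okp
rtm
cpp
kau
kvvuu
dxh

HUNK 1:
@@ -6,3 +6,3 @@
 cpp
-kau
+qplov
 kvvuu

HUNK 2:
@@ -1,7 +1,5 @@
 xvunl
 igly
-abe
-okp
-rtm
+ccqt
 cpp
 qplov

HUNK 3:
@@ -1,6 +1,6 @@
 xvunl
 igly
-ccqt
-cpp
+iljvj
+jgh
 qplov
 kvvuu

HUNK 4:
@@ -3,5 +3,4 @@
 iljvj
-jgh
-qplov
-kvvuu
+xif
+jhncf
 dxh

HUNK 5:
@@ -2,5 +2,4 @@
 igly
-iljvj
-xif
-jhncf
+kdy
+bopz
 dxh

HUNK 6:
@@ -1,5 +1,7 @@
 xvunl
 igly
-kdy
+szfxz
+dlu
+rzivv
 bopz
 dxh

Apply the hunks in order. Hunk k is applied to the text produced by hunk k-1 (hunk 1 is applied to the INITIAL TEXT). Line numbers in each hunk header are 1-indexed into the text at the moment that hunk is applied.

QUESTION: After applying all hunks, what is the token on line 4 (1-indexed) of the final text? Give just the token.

Answer: dlu

Derivation:
Hunk 1: at line 6 remove [kau] add [qplov] -> 9 lines: xvunl igly abe okp rtm cpp qplov kvvuu dxh
Hunk 2: at line 1 remove [abe,okp,rtm] add [ccqt] -> 7 lines: xvunl igly ccqt cpp qplov kvvuu dxh
Hunk 3: at line 1 remove [ccqt,cpp] add [iljvj,jgh] -> 7 lines: xvunl igly iljvj jgh qplov kvvuu dxh
Hunk 4: at line 3 remove [jgh,qplov,kvvuu] add [xif,jhncf] -> 6 lines: xvunl igly iljvj xif jhncf dxh
Hunk 5: at line 2 remove [iljvj,xif,jhncf] add [kdy,bopz] -> 5 lines: xvunl igly kdy bopz dxh
Hunk 6: at line 1 remove [kdy] add [szfxz,dlu,rzivv] -> 7 lines: xvunl igly szfxz dlu rzivv bopz dxh
Final line 4: dlu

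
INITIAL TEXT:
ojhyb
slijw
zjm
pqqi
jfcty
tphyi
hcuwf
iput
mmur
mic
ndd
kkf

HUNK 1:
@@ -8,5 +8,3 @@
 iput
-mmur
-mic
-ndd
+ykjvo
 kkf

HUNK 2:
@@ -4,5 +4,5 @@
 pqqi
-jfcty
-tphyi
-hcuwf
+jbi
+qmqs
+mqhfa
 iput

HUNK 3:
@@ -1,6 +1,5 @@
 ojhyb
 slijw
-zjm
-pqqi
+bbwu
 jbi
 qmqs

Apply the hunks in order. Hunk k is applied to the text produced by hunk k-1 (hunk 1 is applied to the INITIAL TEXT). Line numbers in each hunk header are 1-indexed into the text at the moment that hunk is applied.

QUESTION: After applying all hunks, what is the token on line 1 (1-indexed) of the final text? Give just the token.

Hunk 1: at line 8 remove [mmur,mic,ndd] add [ykjvo] -> 10 lines: ojhyb slijw zjm pqqi jfcty tphyi hcuwf iput ykjvo kkf
Hunk 2: at line 4 remove [jfcty,tphyi,hcuwf] add [jbi,qmqs,mqhfa] -> 10 lines: ojhyb slijw zjm pqqi jbi qmqs mqhfa iput ykjvo kkf
Hunk 3: at line 1 remove [zjm,pqqi] add [bbwu] -> 9 lines: ojhyb slijw bbwu jbi qmqs mqhfa iput ykjvo kkf
Final line 1: ojhyb

Answer: ojhyb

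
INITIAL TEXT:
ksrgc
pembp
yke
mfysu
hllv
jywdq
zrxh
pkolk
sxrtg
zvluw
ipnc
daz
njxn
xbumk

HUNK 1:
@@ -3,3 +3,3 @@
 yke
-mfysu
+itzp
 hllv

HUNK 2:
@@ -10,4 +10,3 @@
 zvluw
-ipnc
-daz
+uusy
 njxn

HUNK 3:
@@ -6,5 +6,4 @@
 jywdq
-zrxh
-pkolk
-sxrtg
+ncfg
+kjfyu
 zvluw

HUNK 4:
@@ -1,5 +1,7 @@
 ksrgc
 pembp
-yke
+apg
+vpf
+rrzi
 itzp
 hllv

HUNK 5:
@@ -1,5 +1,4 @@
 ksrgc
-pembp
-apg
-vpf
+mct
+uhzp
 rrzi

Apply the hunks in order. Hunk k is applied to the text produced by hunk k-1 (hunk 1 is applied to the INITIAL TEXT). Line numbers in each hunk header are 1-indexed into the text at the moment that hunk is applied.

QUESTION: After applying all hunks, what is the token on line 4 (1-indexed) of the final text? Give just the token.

Answer: rrzi

Derivation:
Hunk 1: at line 3 remove [mfysu] add [itzp] -> 14 lines: ksrgc pembp yke itzp hllv jywdq zrxh pkolk sxrtg zvluw ipnc daz njxn xbumk
Hunk 2: at line 10 remove [ipnc,daz] add [uusy] -> 13 lines: ksrgc pembp yke itzp hllv jywdq zrxh pkolk sxrtg zvluw uusy njxn xbumk
Hunk 3: at line 6 remove [zrxh,pkolk,sxrtg] add [ncfg,kjfyu] -> 12 lines: ksrgc pembp yke itzp hllv jywdq ncfg kjfyu zvluw uusy njxn xbumk
Hunk 4: at line 1 remove [yke] add [apg,vpf,rrzi] -> 14 lines: ksrgc pembp apg vpf rrzi itzp hllv jywdq ncfg kjfyu zvluw uusy njxn xbumk
Hunk 5: at line 1 remove [pembp,apg,vpf] add [mct,uhzp] -> 13 lines: ksrgc mct uhzp rrzi itzp hllv jywdq ncfg kjfyu zvluw uusy njxn xbumk
Final line 4: rrzi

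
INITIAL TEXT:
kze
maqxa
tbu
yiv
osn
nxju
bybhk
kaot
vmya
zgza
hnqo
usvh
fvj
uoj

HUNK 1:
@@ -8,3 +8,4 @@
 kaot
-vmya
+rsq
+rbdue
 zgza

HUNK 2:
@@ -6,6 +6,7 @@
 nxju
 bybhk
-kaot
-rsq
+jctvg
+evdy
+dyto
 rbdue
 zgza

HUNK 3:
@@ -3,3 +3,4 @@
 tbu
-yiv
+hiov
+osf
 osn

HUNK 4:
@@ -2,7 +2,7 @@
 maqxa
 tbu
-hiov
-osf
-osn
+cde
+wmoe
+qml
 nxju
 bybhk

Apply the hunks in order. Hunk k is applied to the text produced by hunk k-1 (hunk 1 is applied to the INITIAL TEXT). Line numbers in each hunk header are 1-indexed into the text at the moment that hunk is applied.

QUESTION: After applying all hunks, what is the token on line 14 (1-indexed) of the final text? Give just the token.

Hunk 1: at line 8 remove [vmya] add [rsq,rbdue] -> 15 lines: kze maqxa tbu yiv osn nxju bybhk kaot rsq rbdue zgza hnqo usvh fvj uoj
Hunk 2: at line 6 remove [kaot,rsq] add [jctvg,evdy,dyto] -> 16 lines: kze maqxa tbu yiv osn nxju bybhk jctvg evdy dyto rbdue zgza hnqo usvh fvj uoj
Hunk 3: at line 3 remove [yiv] add [hiov,osf] -> 17 lines: kze maqxa tbu hiov osf osn nxju bybhk jctvg evdy dyto rbdue zgza hnqo usvh fvj uoj
Hunk 4: at line 2 remove [hiov,osf,osn] add [cde,wmoe,qml] -> 17 lines: kze maqxa tbu cde wmoe qml nxju bybhk jctvg evdy dyto rbdue zgza hnqo usvh fvj uoj
Final line 14: hnqo

Answer: hnqo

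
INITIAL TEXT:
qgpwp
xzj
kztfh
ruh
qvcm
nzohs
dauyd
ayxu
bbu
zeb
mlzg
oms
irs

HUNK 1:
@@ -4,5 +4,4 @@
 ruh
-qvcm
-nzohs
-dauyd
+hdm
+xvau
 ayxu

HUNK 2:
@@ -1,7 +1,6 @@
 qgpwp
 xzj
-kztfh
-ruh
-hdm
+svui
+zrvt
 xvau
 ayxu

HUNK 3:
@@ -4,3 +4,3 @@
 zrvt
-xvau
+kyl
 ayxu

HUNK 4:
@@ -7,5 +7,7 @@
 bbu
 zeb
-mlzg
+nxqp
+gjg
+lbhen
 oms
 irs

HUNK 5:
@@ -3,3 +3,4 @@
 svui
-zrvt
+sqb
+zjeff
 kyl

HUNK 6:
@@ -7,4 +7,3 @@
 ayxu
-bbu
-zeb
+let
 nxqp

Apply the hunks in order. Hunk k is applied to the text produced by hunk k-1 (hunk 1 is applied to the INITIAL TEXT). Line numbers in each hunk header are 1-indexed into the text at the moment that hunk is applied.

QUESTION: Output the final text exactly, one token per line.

Hunk 1: at line 4 remove [qvcm,nzohs,dauyd] add [hdm,xvau] -> 12 lines: qgpwp xzj kztfh ruh hdm xvau ayxu bbu zeb mlzg oms irs
Hunk 2: at line 1 remove [kztfh,ruh,hdm] add [svui,zrvt] -> 11 lines: qgpwp xzj svui zrvt xvau ayxu bbu zeb mlzg oms irs
Hunk 3: at line 4 remove [xvau] add [kyl] -> 11 lines: qgpwp xzj svui zrvt kyl ayxu bbu zeb mlzg oms irs
Hunk 4: at line 7 remove [mlzg] add [nxqp,gjg,lbhen] -> 13 lines: qgpwp xzj svui zrvt kyl ayxu bbu zeb nxqp gjg lbhen oms irs
Hunk 5: at line 3 remove [zrvt] add [sqb,zjeff] -> 14 lines: qgpwp xzj svui sqb zjeff kyl ayxu bbu zeb nxqp gjg lbhen oms irs
Hunk 6: at line 7 remove [bbu,zeb] add [let] -> 13 lines: qgpwp xzj svui sqb zjeff kyl ayxu let nxqp gjg lbhen oms irs

Answer: qgpwp
xzj
svui
sqb
zjeff
kyl
ayxu
let
nxqp
gjg
lbhen
oms
irs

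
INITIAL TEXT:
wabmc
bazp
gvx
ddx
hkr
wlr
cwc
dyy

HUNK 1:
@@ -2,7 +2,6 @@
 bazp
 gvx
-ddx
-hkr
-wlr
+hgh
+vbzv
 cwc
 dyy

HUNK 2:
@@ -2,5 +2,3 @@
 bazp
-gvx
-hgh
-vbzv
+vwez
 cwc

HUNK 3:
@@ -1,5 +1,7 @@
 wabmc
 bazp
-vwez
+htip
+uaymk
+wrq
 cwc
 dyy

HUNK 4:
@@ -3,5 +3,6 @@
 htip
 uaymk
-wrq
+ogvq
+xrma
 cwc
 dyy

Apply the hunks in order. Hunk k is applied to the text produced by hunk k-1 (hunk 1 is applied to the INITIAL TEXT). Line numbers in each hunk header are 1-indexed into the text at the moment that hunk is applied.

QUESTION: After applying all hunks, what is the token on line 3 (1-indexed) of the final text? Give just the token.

Answer: htip

Derivation:
Hunk 1: at line 2 remove [ddx,hkr,wlr] add [hgh,vbzv] -> 7 lines: wabmc bazp gvx hgh vbzv cwc dyy
Hunk 2: at line 2 remove [gvx,hgh,vbzv] add [vwez] -> 5 lines: wabmc bazp vwez cwc dyy
Hunk 3: at line 1 remove [vwez] add [htip,uaymk,wrq] -> 7 lines: wabmc bazp htip uaymk wrq cwc dyy
Hunk 4: at line 3 remove [wrq] add [ogvq,xrma] -> 8 lines: wabmc bazp htip uaymk ogvq xrma cwc dyy
Final line 3: htip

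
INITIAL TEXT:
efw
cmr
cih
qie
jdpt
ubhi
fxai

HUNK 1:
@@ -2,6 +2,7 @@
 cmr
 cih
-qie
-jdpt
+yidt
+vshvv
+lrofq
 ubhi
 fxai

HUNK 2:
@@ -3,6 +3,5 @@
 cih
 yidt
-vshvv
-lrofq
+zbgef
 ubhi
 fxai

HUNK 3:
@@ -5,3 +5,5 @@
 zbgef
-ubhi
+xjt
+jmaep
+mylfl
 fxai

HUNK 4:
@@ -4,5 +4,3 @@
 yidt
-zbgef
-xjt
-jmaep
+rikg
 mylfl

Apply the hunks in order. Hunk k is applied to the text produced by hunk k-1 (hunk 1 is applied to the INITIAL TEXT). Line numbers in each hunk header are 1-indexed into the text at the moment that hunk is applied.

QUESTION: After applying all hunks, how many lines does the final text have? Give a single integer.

Answer: 7

Derivation:
Hunk 1: at line 2 remove [qie,jdpt] add [yidt,vshvv,lrofq] -> 8 lines: efw cmr cih yidt vshvv lrofq ubhi fxai
Hunk 2: at line 3 remove [vshvv,lrofq] add [zbgef] -> 7 lines: efw cmr cih yidt zbgef ubhi fxai
Hunk 3: at line 5 remove [ubhi] add [xjt,jmaep,mylfl] -> 9 lines: efw cmr cih yidt zbgef xjt jmaep mylfl fxai
Hunk 4: at line 4 remove [zbgef,xjt,jmaep] add [rikg] -> 7 lines: efw cmr cih yidt rikg mylfl fxai
Final line count: 7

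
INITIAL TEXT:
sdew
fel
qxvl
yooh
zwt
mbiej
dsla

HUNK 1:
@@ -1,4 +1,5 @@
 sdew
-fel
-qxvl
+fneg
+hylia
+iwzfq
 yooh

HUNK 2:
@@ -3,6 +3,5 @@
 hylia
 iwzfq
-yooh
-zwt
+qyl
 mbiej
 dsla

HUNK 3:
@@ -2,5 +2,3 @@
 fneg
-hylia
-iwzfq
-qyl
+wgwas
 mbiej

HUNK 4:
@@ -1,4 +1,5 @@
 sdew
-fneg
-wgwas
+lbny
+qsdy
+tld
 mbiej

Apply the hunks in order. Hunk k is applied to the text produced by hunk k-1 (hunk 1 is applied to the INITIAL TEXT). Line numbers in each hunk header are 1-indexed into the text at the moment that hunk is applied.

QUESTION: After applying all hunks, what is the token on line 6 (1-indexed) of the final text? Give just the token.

Answer: dsla

Derivation:
Hunk 1: at line 1 remove [fel,qxvl] add [fneg,hylia,iwzfq] -> 8 lines: sdew fneg hylia iwzfq yooh zwt mbiej dsla
Hunk 2: at line 3 remove [yooh,zwt] add [qyl] -> 7 lines: sdew fneg hylia iwzfq qyl mbiej dsla
Hunk 3: at line 2 remove [hylia,iwzfq,qyl] add [wgwas] -> 5 lines: sdew fneg wgwas mbiej dsla
Hunk 4: at line 1 remove [fneg,wgwas] add [lbny,qsdy,tld] -> 6 lines: sdew lbny qsdy tld mbiej dsla
Final line 6: dsla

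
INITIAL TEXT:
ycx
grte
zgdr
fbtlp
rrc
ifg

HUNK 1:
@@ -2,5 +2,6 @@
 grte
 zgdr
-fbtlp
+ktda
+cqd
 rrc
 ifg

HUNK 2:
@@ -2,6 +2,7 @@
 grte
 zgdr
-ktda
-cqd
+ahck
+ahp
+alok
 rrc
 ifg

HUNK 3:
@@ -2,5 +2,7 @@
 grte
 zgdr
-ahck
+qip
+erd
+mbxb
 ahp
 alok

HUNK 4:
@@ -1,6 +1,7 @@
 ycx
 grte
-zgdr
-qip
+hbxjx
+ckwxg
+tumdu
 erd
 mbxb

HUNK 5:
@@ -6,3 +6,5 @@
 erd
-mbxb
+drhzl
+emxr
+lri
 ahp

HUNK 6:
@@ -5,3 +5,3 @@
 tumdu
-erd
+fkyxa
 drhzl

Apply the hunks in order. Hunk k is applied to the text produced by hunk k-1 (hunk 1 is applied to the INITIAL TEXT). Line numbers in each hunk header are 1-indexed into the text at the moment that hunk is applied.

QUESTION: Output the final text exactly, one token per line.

Hunk 1: at line 2 remove [fbtlp] add [ktda,cqd] -> 7 lines: ycx grte zgdr ktda cqd rrc ifg
Hunk 2: at line 2 remove [ktda,cqd] add [ahck,ahp,alok] -> 8 lines: ycx grte zgdr ahck ahp alok rrc ifg
Hunk 3: at line 2 remove [ahck] add [qip,erd,mbxb] -> 10 lines: ycx grte zgdr qip erd mbxb ahp alok rrc ifg
Hunk 4: at line 1 remove [zgdr,qip] add [hbxjx,ckwxg,tumdu] -> 11 lines: ycx grte hbxjx ckwxg tumdu erd mbxb ahp alok rrc ifg
Hunk 5: at line 6 remove [mbxb] add [drhzl,emxr,lri] -> 13 lines: ycx grte hbxjx ckwxg tumdu erd drhzl emxr lri ahp alok rrc ifg
Hunk 6: at line 5 remove [erd] add [fkyxa] -> 13 lines: ycx grte hbxjx ckwxg tumdu fkyxa drhzl emxr lri ahp alok rrc ifg

Answer: ycx
grte
hbxjx
ckwxg
tumdu
fkyxa
drhzl
emxr
lri
ahp
alok
rrc
ifg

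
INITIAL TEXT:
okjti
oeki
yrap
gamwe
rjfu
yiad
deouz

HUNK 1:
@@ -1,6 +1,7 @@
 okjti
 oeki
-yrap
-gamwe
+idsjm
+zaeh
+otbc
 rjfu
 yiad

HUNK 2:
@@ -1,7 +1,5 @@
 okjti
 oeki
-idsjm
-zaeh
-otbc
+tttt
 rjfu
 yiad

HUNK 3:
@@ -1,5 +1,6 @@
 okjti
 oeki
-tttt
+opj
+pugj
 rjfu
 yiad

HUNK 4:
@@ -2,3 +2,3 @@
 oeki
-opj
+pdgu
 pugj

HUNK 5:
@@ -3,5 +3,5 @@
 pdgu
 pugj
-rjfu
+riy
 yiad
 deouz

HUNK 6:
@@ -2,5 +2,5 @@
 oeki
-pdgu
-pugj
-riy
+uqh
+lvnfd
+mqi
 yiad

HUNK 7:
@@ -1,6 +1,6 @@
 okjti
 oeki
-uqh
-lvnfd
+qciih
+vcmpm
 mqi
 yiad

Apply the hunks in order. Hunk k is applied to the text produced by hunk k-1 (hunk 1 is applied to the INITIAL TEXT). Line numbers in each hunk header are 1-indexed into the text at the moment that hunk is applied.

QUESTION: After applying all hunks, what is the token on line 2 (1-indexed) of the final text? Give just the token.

Answer: oeki

Derivation:
Hunk 1: at line 1 remove [yrap,gamwe] add [idsjm,zaeh,otbc] -> 8 lines: okjti oeki idsjm zaeh otbc rjfu yiad deouz
Hunk 2: at line 1 remove [idsjm,zaeh,otbc] add [tttt] -> 6 lines: okjti oeki tttt rjfu yiad deouz
Hunk 3: at line 1 remove [tttt] add [opj,pugj] -> 7 lines: okjti oeki opj pugj rjfu yiad deouz
Hunk 4: at line 2 remove [opj] add [pdgu] -> 7 lines: okjti oeki pdgu pugj rjfu yiad deouz
Hunk 5: at line 3 remove [rjfu] add [riy] -> 7 lines: okjti oeki pdgu pugj riy yiad deouz
Hunk 6: at line 2 remove [pdgu,pugj,riy] add [uqh,lvnfd,mqi] -> 7 lines: okjti oeki uqh lvnfd mqi yiad deouz
Hunk 7: at line 1 remove [uqh,lvnfd] add [qciih,vcmpm] -> 7 lines: okjti oeki qciih vcmpm mqi yiad deouz
Final line 2: oeki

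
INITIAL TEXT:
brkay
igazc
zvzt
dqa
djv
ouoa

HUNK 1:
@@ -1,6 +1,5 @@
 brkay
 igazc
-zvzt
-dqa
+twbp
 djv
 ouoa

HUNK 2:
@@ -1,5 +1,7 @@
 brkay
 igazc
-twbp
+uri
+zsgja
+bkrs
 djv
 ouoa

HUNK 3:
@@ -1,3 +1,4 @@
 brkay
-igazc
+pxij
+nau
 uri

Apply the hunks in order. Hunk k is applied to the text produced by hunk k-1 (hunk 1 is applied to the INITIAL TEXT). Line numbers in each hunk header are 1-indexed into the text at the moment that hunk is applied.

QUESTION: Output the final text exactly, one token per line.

Hunk 1: at line 1 remove [zvzt,dqa] add [twbp] -> 5 lines: brkay igazc twbp djv ouoa
Hunk 2: at line 1 remove [twbp] add [uri,zsgja,bkrs] -> 7 lines: brkay igazc uri zsgja bkrs djv ouoa
Hunk 3: at line 1 remove [igazc] add [pxij,nau] -> 8 lines: brkay pxij nau uri zsgja bkrs djv ouoa

Answer: brkay
pxij
nau
uri
zsgja
bkrs
djv
ouoa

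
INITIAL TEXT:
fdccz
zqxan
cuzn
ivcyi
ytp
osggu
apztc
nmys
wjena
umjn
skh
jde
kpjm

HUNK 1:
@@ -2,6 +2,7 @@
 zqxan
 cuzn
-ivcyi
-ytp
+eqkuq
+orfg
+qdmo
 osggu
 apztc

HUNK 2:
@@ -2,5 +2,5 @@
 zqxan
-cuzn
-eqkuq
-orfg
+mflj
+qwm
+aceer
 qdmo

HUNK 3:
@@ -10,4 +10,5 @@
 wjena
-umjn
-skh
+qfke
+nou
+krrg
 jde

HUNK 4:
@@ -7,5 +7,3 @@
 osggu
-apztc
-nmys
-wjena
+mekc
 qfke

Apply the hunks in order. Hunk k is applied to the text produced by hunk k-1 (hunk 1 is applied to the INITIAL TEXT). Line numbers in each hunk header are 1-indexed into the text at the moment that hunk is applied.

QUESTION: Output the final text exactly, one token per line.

Hunk 1: at line 2 remove [ivcyi,ytp] add [eqkuq,orfg,qdmo] -> 14 lines: fdccz zqxan cuzn eqkuq orfg qdmo osggu apztc nmys wjena umjn skh jde kpjm
Hunk 2: at line 2 remove [cuzn,eqkuq,orfg] add [mflj,qwm,aceer] -> 14 lines: fdccz zqxan mflj qwm aceer qdmo osggu apztc nmys wjena umjn skh jde kpjm
Hunk 3: at line 10 remove [umjn,skh] add [qfke,nou,krrg] -> 15 lines: fdccz zqxan mflj qwm aceer qdmo osggu apztc nmys wjena qfke nou krrg jde kpjm
Hunk 4: at line 7 remove [apztc,nmys,wjena] add [mekc] -> 13 lines: fdccz zqxan mflj qwm aceer qdmo osggu mekc qfke nou krrg jde kpjm

Answer: fdccz
zqxan
mflj
qwm
aceer
qdmo
osggu
mekc
qfke
nou
krrg
jde
kpjm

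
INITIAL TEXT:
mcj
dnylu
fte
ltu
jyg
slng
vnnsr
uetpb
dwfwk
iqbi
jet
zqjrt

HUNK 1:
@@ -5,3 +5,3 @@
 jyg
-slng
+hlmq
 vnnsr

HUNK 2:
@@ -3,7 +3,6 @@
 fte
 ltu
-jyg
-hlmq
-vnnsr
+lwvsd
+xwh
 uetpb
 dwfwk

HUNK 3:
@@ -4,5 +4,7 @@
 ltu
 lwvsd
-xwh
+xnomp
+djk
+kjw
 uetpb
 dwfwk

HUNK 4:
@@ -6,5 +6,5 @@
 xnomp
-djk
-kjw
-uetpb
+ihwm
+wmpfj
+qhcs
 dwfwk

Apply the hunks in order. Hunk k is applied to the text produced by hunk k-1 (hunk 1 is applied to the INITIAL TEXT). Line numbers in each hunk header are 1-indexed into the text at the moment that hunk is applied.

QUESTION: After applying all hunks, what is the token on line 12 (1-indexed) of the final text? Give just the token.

Hunk 1: at line 5 remove [slng] add [hlmq] -> 12 lines: mcj dnylu fte ltu jyg hlmq vnnsr uetpb dwfwk iqbi jet zqjrt
Hunk 2: at line 3 remove [jyg,hlmq,vnnsr] add [lwvsd,xwh] -> 11 lines: mcj dnylu fte ltu lwvsd xwh uetpb dwfwk iqbi jet zqjrt
Hunk 3: at line 4 remove [xwh] add [xnomp,djk,kjw] -> 13 lines: mcj dnylu fte ltu lwvsd xnomp djk kjw uetpb dwfwk iqbi jet zqjrt
Hunk 4: at line 6 remove [djk,kjw,uetpb] add [ihwm,wmpfj,qhcs] -> 13 lines: mcj dnylu fte ltu lwvsd xnomp ihwm wmpfj qhcs dwfwk iqbi jet zqjrt
Final line 12: jet

Answer: jet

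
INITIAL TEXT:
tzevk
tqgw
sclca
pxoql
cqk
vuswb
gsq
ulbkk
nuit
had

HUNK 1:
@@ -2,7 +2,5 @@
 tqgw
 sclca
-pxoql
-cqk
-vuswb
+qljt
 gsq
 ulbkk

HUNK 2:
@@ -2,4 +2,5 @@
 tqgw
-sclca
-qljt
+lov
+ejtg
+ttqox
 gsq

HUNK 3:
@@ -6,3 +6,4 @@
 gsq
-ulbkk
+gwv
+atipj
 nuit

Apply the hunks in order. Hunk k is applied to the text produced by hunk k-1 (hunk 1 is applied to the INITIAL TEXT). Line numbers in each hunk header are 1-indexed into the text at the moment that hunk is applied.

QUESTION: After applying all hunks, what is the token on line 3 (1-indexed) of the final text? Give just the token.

Hunk 1: at line 2 remove [pxoql,cqk,vuswb] add [qljt] -> 8 lines: tzevk tqgw sclca qljt gsq ulbkk nuit had
Hunk 2: at line 2 remove [sclca,qljt] add [lov,ejtg,ttqox] -> 9 lines: tzevk tqgw lov ejtg ttqox gsq ulbkk nuit had
Hunk 3: at line 6 remove [ulbkk] add [gwv,atipj] -> 10 lines: tzevk tqgw lov ejtg ttqox gsq gwv atipj nuit had
Final line 3: lov

Answer: lov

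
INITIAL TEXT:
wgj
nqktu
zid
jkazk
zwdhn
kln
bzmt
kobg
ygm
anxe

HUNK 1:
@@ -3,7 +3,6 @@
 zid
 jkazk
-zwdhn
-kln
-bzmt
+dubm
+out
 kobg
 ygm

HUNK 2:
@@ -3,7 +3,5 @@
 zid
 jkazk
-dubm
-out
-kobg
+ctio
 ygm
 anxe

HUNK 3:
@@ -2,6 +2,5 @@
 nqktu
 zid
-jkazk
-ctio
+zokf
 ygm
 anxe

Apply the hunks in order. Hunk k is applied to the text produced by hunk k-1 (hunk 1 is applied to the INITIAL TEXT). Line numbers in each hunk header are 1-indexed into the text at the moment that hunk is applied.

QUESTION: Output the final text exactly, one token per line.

Answer: wgj
nqktu
zid
zokf
ygm
anxe

Derivation:
Hunk 1: at line 3 remove [zwdhn,kln,bzmt] add [dubm,out] -> 9 lines: wgj nqktu zid jkazk dubm out kobg ygm anxe
Hunk 2: at line 3 remove [dubm,out,kobg] add [ctio] -> 7 lines: wgj nqktu zid jkazk ctio ygm anxe
Hunk 3: at line 2 remove [jkazk,ctio] add [zokf] -> 6 lines: wgj nqktu zid zokf ygm anxe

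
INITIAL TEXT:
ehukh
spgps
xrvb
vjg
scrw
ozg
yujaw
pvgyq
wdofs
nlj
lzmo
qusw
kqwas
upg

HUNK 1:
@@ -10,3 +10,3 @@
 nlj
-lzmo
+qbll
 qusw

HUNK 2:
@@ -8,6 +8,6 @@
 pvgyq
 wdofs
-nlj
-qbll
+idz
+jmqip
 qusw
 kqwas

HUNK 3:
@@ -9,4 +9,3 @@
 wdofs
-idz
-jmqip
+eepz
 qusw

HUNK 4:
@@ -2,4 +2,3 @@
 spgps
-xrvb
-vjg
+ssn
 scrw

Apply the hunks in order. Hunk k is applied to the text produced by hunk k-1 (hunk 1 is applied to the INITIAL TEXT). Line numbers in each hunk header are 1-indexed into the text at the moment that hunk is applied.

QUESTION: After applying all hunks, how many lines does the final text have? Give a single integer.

Hunk 1: at line 10 remove [lzmo] add [qbll] -> 14 lines: ehukh spgps xrvb vjg scrw ozg yujaw pvgyq wdofs nlj qbll qusw kqwas upg
Hunk 2: at line 8 remove [nlj,qbll] add [idz,jmqip] -> 14 lines: ehukh spgps xrvb vjg scrw ozg yujaw pvgyq wdofs idz jmqip qusw kqwas upg
Hunk 3: at line 9 remove [idz,jmqip] add [eepz] -> 13 lines: ehukh spgps xrvb vjg scrw ozg yujaw pvgyq wdofs eepz qusw kqwas upg
Hunk 4: at line 2 remove [xrvb,vjg] add [ssn] -> 12 lines: ehukh spgps ssn scrw ozg yujaw pvgyq wdofs eepz qusw kqwas upg
Final line count: 12

Answer: 12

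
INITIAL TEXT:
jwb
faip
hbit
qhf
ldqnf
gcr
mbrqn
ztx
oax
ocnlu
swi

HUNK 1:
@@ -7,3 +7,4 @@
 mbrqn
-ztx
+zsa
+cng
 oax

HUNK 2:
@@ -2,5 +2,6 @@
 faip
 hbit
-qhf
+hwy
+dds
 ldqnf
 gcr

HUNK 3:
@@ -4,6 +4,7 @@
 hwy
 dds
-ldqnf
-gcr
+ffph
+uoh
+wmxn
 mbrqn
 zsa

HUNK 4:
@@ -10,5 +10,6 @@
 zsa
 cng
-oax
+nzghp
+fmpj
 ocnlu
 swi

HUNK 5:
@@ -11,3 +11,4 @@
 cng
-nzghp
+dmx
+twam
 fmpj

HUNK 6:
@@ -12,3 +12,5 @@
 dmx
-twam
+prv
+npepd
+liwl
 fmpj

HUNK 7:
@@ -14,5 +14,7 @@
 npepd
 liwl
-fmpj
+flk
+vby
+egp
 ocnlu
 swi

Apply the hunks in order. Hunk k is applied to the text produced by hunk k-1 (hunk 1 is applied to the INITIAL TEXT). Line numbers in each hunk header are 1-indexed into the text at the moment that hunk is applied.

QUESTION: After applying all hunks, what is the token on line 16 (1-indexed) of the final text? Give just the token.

Answer: flk

Derivation:
Hunk 1: at line 7 remove [ztx] add [zsa,cng] -> 12 lines: jwb faip hbit qhf ldqnf gcr mbrqn zsa cng oax ocnlu swi
Hunk 2: at line 2 remove [qhf] add [hwy,dds] -> 13 lines: jwb faip hbit hwy dds ldqnf gcr mbrqn zsa cng oax ocnlu swi
Hunk 3: at line 4 remove [ldqnf,gcr] add [ffph,uoh,wmxn] -> 14 lines: jwb faip hbit hwy dds ffph uoh wmxn mbrqn zsa cng oax ocnlu swi
Hunk 4: at line 10 remove [oax] add [nzghp,fmpj] -> 15 lines: jwb faip hbit hwy dds ffph uoh wmxn mbrqn zsa cng nzghp fmpj ocnlu swi
Hunk 5: at line 11 remove [nzghp] add [dmx,twam] -> 16 lines: jwb faip hbit hwy dds ffph uoh wmxn mbrqn zsa cng dmx twam fmpj ocnlu swi
Hunk 6: at line 12 remove [twam] add [prv,npepd,liwl] -> 18 lines: jwb faip hbit hwy dds ffph uoh wmxn mbrqn zsa cng dmx prv npepd liwl fmpj ocnlu swi
Hunk 7: at line 14 remove [fmpj] add [flk,vby,egp] -> 20 lines: jwb faip hbit hwy dds ffph uoh wmxn mbrqn zsa cng dmx prv npepd liwl flk vby egp ocnlu swi
Final line 16: flk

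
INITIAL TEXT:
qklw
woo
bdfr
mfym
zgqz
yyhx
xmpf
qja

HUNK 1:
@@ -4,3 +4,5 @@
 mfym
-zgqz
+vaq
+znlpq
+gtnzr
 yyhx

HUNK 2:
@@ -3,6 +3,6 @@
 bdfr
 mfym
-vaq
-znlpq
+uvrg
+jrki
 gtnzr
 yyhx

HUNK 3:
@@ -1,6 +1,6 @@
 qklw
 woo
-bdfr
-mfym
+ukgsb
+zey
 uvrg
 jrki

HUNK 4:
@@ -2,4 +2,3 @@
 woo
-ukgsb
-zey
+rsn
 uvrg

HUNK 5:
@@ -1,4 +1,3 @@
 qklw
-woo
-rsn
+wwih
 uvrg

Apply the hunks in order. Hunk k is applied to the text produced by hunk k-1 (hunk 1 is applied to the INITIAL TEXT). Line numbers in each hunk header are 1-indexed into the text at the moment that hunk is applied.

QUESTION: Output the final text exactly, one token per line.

Hunk 1: at line 4 remove [zgqz] add [vaq,znlpq,gtnzr] -> 10 lines: qklw woo bdfr mfym vaq znlpq gtnzr yyhx xmpf qja
Hunk 2: at line 3 remove [vaq,znlpq] add [uvrg,jrki] -> 10 lines: qklw woo bdfr mfym uvrg jrki gtnzr yyhx xmpf qja
Hunk 3: at line 1 remove [bdfr,mfym] add [ukgsb,zey] -> 10 lines: qklw woo ukgsb zey uvrg jrki gtnzr yyhx xmpf qja
Hunk 4: at line 2 remove [ukgsb,zey] add [rsn] -> 9 lines: qklw woo rsn uvrg jrki gtnzr yyhx xmpf qja
Hunk 5: at line 1 remove [woo,rsn] add [wwih] -> 8 lines: qklw wwih uvrg jrki gtnzr yyhx xmpf qja

Answer: qklw
wwih
uvrg
jrki
gtnzr
yyhx
xmpf
qja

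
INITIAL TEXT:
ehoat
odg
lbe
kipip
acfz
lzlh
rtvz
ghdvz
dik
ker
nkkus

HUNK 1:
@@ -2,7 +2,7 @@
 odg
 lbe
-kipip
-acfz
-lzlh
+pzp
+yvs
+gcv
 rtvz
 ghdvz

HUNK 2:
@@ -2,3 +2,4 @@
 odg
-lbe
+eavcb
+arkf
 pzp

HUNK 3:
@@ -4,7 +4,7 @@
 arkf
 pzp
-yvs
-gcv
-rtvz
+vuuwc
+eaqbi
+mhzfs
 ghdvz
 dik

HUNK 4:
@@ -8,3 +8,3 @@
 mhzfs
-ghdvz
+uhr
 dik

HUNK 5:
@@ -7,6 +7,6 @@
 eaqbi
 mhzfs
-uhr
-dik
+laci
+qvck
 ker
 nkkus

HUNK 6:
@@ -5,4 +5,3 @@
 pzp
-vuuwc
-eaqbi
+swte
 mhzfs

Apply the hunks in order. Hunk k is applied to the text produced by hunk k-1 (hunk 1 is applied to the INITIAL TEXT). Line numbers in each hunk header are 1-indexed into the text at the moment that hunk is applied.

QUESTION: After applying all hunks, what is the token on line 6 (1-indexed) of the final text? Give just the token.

Hunk 1: at line 2 remove [kipip,acfz,lzlh] add [pzp,yvs,gcv] -> 11 lines: ehoat odg lbe pzp yvs gcv rtvz ghdvz dik ker nkkus
Hunk 2: at line 2 remove [lbe] add [eavcb,arkf] -> 12 lines: ehoat odg eavcb arkf pzp yvs gcv rtvz ghdvz dik ker nkkus
Hunk 3: at line 4 remove [yvs,gcv,rtvz] add [vuuwc,eaqbi,mhzfs] -> 12 lines: ehoat odg eavcb arkf pzp vuuwc eaqbi mhzfs ghdvz dik ker nkkus
Hunk 4: at line 8 remove [ghdvz] add [uhr] -> 12 lines: ehoat odg eavcb arkf pzp vuuwc eaqbi mhzfs uhr dik ker nkkus
Hunk 5: at line 7 remove [uhr,dik] add [laci,qvck] -> 12 lines: ehoat odg eavcb arkf pzp vuuwc eaqbi mhzfs laci qvck ker nkkus
Hunk 6: at line 5 remove [vuuwc,eaqbi] add [swte] -> 11 lines: ehoat odg eavcb arkf pzp swte mhzfs laci qvck ker nkkus
Final line 6: swte

Answer: swte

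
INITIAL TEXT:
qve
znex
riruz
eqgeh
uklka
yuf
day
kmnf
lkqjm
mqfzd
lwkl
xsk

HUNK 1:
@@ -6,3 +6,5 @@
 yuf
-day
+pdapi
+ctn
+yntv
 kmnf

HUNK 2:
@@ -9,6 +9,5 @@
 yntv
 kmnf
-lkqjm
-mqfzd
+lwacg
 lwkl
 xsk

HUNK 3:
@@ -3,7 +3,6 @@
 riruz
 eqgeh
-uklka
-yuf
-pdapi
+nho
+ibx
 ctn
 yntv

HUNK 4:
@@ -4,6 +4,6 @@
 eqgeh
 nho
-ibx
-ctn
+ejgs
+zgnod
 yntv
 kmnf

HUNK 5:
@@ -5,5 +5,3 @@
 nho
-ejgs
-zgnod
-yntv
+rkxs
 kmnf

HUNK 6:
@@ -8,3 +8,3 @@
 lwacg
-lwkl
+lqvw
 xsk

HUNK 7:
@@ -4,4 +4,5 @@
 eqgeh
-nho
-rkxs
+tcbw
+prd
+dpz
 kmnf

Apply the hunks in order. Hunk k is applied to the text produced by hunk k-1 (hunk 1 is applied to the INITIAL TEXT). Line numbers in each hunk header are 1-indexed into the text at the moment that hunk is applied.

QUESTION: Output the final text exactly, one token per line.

Hunk 1: at line 6 remove [day] add [pdapi,ctn,yntv] -> 14 lines: qve znex riruz eqgeh uklka yuf pdapi ctn yntv kmnf lkqjm mqfzd lwkl xsk
Hunk 2: at line 9 remove [lkqjm,mqfzd] add [lwacg] -> 13 lines: qve znex riruz eqgeh uklka yuf pdapi ctn yntv kmnf lwacg lwkl xsk
Hunk 3: at line 3 remove [uklka,yuf,pdapi] add [nho,ibx] -> 12 lines: qve znex riruz eqgeh nho ibx ctn yntv kmnf lwacg lwkl xsk
Hunk 4: at line 4 remove [ibx,ctn] add [ejgs,zgnod] -> 12 lines: qve znex riruz eqgeh nho ejgs zgnod yntv kmnf lwacg lwkl xsk
Hunk 5: at line 5 remove [ejgs,zgnod,yntv] add [rkxs] -> 10 lines: qve znex riruz eqgeh nho rkxs kmnf lwacg lwkl xsk
Hunk 6: at line 8 remove [lwkl] add [lqvw] -> 10 lines: qve znex riruz eqgeh nho rkxs kmnf lwacg lqvw xsk
Hunk 7: at line 4 remove [nho,rkxs] add [tcbw,prd,dpz] -> 11 lines: qve znex riruz eqgeh tcbw prd dpz kmnf lwacg lqvw xsk

Answer: qve
znex
riruz
eqgeh
tcbw
prd
dpz
kmnf
lwacg
lqvw
xsk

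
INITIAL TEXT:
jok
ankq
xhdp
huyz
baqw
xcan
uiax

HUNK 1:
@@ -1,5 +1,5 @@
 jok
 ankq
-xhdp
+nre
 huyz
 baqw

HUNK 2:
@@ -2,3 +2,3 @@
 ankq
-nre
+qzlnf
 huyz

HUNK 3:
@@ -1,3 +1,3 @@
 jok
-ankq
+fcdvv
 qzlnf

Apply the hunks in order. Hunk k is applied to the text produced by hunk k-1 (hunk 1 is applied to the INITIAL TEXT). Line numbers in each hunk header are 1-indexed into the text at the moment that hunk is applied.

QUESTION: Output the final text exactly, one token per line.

Answer: jok
fcdvv
qzlnf
huyz
baqw
xcan
uiax

Derivation:
Hunk 1: at line 1 remove [xhdp] add [nre] -> 7 lines: jok ankq nre huyz baqw xcan uiax
Hunk 2: at line 2 remove [nre] add [qzlnf] -> 7 lines: jok ankq qzlnf huyz baqw xcan uiax
Hunk 3: at line 1 remove [ankq] add [fcdvv] -> 7 lines: jok fcdvv qzlnf huyz baqw xcan uiax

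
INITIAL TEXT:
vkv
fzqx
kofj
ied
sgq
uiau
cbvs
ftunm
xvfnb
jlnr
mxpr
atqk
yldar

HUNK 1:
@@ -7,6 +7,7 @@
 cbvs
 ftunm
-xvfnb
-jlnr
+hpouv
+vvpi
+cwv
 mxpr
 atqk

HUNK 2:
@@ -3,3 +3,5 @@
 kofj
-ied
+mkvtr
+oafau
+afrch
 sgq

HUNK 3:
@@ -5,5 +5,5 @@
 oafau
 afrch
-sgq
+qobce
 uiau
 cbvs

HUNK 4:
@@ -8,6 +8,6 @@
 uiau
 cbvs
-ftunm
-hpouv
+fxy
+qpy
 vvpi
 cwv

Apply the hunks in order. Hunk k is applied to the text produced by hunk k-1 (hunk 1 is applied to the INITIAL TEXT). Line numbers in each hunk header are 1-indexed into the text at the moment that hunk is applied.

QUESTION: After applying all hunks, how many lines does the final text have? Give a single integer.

Hunk 1: at line 7 remove [xvfnb,jlnr] add [hpouv,vvpi,cwv] -> 14 lines: vkv fzqx kofj ied sgq uiau cbvs ftunm hpouv vvpi cwv mxpr atqk yldar
Hunk 2: at line 3 remove [ied] add [mkvtr,oafau,afrch] -> 16 lines: vkv fzqx kofj mkvtr oafau afrch sgq uiau cbvs ftunm hpouv vvpi cwv mxpr atqk yldar
Hunk 3: at line 5 remove [sgq] add [qobce] -> 16 lines: vkv fzqx kofj mkvtr oafau afrch qobce uiau cbvs ftunm hpouv vvpi cwv mxpr atqk yldar
Hunk 4: at line 8 remove [ftunm,hpouv] add [fxy,qpy] -> 16 lines: vkv fzqx kofj mkvtr oafau afrch qobce uiau cbvs fxy qpy vvpi cwv mxpr atqk yldar
Final line count: 16

Answer: 16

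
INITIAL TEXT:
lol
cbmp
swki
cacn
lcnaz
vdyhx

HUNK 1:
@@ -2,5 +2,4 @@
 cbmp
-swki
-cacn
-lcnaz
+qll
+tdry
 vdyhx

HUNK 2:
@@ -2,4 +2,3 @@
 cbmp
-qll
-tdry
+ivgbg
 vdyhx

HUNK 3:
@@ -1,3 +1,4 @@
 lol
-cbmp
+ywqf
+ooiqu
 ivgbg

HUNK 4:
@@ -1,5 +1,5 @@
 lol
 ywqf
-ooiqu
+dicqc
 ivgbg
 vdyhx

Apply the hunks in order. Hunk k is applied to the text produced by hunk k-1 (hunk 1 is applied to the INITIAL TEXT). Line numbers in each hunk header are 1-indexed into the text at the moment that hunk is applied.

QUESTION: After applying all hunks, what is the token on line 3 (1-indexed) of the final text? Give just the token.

Hunk 1: at line 2 remove [swki,cacn,lcnaz] add [qll,tdry] -> 5 lines: lol cbmp qll tdry vdyhx
Hunk 2: at line 2 remove [qll,tdry] add [ivgbg] -> 4 lines: lol cbmp ivgbg vdyhx
Hunk 3: at line 1 remove [cbmp] add [ywqf,ooiqu] -> 5 lines: lol ywqf ooiqu ivgbg vdyhx
Hunk 4: at line 1 remove [ooiqu] add [dicqc] -> 5 lines: lol ywqf dicqc ivgbg vdyhx
Final line 3: dicqc

Answer: dicqc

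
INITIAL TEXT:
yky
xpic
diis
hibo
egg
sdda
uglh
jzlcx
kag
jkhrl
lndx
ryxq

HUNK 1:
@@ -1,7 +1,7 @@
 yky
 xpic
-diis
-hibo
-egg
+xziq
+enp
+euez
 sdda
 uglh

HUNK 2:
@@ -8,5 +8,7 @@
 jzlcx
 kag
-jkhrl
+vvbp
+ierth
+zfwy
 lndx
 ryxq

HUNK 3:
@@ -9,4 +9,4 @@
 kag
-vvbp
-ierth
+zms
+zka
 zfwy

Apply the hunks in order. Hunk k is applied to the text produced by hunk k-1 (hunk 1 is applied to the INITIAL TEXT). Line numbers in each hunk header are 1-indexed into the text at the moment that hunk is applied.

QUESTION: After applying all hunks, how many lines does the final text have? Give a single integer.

Hunk 1: at line 1 remove [diis,hibo,egg] add [xziq,enp,euez] -> 12 lines: yky xpic xziq enp euez sdda uglh jzlcx kag jkhrl lndx ryxq
Hunk 2: at line 8 remove [jkhrl] add [vvbp,ierth,zfwy] -> 14 lines: yky xpic xziq enp euez sdda uglh jzlcx kag vvbp ierth zfwy lndx ryxq
Hunk 3: at line 9 remove [vvbp,ierth] add [zms,zka] -> 14 lines: yky xpic xziq enp euez sdda uglh jzlcx kag zms zka zfwy lndx ryxq
Final line count: 14

Answer: 14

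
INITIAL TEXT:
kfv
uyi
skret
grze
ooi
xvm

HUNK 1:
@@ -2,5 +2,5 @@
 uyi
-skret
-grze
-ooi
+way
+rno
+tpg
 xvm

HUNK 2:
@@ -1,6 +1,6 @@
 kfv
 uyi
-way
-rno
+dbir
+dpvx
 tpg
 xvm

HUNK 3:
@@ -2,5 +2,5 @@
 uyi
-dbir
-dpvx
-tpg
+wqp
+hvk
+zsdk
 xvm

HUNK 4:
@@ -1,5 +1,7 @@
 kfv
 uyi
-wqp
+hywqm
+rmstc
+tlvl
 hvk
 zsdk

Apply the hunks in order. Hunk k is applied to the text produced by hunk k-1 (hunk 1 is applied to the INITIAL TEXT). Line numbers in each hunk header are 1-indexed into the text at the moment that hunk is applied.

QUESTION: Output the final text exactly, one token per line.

Hunk 1: at line 2 remove [skret,grze,ooi] add [way,rno,tpg] -> 6 lines: kfv uyi way rno tpg xvm
Hunk 2: at line 1 remove [way,rno] add [dbir,dpvx] -> 6 lines: kfv uyi dbir dpvx tpg xvm
Hunk 3: at line 2 remove [dbir,dpvx,tpg] add [wqp,hvk,zsdk] -> 6 lines: kfv uyi wqp hvk zsdk xvm
Hunk 4: at line 1 remove [wqp] add [hywqm,rmstc,tlvl] -> 8 lines: kfv uyi hywqm rmstc tlvl hvk zsdk xvm

Answer: kfv
uyi
hywqm
rmstc
tlvl
hvk
zsdk
xvm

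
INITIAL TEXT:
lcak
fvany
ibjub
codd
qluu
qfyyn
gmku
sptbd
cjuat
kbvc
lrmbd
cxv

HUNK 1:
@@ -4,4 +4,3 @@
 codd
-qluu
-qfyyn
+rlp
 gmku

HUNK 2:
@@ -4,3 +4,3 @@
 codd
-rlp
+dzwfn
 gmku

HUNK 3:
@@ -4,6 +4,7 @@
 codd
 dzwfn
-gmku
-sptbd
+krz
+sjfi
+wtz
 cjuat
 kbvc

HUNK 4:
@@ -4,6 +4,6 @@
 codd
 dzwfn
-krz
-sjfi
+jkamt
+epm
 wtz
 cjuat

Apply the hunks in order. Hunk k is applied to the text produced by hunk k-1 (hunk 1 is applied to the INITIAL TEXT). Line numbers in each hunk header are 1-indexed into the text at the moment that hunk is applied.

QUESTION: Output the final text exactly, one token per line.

Answer: lcak
fvany
ibjub
codd
dzwfn
jkamt
epm
wtz
cjuat
kbvc
lrmbd
cxv

Derivation:
Hunk 1: at line 4 remove [qluu,qfyyn] add [rlp] -> 11 lines: lcak fvany ibjub codd rlp gmku sptbd cjuat kbvc lrmbd cxv
Hunk 2: at line 4 remove [rlp] add [dzwfn] -> 11 lines: lcak fvany ibjub codd dzwfn gmku sptbd cjuat kbvc lrmbd cxv
Hunk 3: at line 4 remove [gmku,sptbd] add [krz,sjfi,wtz] -> 12 lines: lcak fvany ibjub codd dzwfn krz sjfi wtz cjuat kbvc lrmbd cxv
Hunk 4: at line 4 remove [krz,sjfi] add [jkamt,epm] -> 12 lines: lcak fvany ibjub codd dzwfn jkamt epm wtz cjuat kbvc lrmbd cxv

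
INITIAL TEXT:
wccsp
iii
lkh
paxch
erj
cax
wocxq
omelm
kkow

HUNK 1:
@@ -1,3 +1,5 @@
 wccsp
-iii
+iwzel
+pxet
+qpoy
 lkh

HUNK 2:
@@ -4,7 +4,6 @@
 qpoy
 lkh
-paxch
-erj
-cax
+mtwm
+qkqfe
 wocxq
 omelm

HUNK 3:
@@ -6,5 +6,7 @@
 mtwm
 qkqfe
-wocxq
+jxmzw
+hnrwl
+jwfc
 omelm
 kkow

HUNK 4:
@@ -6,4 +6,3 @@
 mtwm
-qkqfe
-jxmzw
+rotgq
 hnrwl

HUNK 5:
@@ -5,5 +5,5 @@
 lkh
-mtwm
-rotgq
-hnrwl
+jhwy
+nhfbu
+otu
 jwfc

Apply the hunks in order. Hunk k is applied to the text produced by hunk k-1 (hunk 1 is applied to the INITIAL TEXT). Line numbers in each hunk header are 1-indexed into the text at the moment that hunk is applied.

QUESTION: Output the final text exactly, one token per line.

Hunk 1: at line 1 remove [iii] add [iwzel,pxet,qpoy] -> 11 lines: wccsp iwzel pxet qpoy lkh paxch erj cax wocxq omelm kkow
Hunk 2: at line 4 remove [paxch,erj,cax] add [mtwm,qkqfe] -> 10 lines: wccsp iwzel pxet qpoy lkh mtwm qkqfe wocxq omelm kkow
Hunk 3: at line 6 remove [wocxq] add [jxmzw,hnrwl,jwfc] -> 12 lines: wccsp iwzel pxet qpoy lkh mtwm qkqfe jxmzw hnrwl jwfc omelm kkow
Hunk 4: at line 6 remove [qkqfe,jxmzw] add [rotgq] -> 11 lines: wccsp iwzel pxet qpoy lkh mtwm rotgq hnrwl jwfc omelm kkow
Hunk 5: at line 5 remove [mtwm,rotgq,hnrwl] add [jhwy,nhfbu,otu] -> 11 lines: wccsp iwzel pxet qpoy lkh jhwy nhfbu otu jwfc omelm kkow

Answer: wccsp
iwzel
pxet
qpoy
lkh
jhwy
nhfbu
otu
jwfc
omelm
kkow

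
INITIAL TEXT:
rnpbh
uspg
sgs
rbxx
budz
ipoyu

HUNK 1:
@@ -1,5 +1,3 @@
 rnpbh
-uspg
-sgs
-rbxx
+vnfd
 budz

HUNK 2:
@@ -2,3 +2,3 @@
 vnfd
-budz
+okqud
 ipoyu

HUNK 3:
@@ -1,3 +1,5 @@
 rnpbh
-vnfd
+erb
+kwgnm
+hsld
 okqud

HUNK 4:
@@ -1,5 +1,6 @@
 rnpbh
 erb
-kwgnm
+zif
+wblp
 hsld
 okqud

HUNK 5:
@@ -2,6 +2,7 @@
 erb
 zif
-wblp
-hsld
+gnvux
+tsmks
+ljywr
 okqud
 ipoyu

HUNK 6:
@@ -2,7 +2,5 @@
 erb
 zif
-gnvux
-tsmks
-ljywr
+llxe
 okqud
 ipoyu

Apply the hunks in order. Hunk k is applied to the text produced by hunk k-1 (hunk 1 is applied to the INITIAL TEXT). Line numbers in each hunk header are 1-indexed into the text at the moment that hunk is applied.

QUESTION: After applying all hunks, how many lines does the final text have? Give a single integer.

Answer: 6

Derivation:
Hunk 1: at line 1 remove [uspg,sgs,rbxx] add [vnfd] -> 4 lines: rnpbh vnfd budz ipoyu
Hunk 2: at line 2 remove [budz] add [okqud] -> 4 lines: rnpbh vnfd okqud ipoyu
Hunk 3: at line 1 remove [vnfd] add [erb,kwgnm,hsld] -> 6 lines: rnpbh erb kwgnm hsld okqud ipoyu
Hunk 4: at line 1 remove [kwgnm] add [zif,wblp] -> 7 lines: rnpbh erb zif wblp hsld okqud ipoyu
Hunk 5: at line 2 remove [wblp,hsld] add [gnvux,tsmks,ljywr] -> 8 lines: rnpbh erb zif gnvux tsmks ljywr okqud ipoyu
Hunk 6: at line 2 remove [gnvux,tsmks,ljywr] add [llxe] -> 6 lines: rnpbh erb zif llxe okqud ipoyu
Final line count: 6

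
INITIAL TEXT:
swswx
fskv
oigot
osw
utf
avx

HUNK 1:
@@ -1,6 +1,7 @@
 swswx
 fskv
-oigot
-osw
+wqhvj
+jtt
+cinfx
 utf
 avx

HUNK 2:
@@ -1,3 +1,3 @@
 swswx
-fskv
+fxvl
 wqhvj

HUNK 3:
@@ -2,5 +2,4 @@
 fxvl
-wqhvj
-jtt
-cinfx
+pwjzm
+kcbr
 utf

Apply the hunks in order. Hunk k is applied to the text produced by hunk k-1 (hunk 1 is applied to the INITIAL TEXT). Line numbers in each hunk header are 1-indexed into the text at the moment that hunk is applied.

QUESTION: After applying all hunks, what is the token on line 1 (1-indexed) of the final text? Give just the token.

Answer: swswx

Derivation:
Hunk 1: at line 1 remove [oigot,osw] add [wqhvj,jtt,cinfx] -> 7 lines: swswx fskv wqhvj jtt cinfx utf avx
Hunk 2: at line 1 remove [fskv] add [fxvl] -> 7 lines: swswx fxvl wqhvj jtt cinfx utf avx
Hunk 3: at line 2 remove [wqhvj,jtt,cinfx] add [pwjzm,kcbr] -> 6 lines: swswx fxvl pwjzm kcbr utf avx
Final line 1: swswx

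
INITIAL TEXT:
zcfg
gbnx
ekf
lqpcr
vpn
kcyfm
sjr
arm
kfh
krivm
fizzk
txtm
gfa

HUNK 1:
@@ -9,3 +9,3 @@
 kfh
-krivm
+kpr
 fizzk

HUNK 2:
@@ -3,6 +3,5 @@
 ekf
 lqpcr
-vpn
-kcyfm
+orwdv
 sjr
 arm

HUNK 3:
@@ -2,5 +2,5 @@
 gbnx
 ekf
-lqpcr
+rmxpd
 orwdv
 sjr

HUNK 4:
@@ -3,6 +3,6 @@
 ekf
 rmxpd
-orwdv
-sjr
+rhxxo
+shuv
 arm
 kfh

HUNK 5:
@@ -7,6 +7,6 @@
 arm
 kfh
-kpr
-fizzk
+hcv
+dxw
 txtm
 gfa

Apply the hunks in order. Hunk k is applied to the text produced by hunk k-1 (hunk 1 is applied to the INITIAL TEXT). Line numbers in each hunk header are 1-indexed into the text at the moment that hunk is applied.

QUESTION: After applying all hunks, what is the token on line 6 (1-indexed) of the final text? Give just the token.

Hunk 1: at line 9 remove [krivm] add [kpr] -> 13 lines: zcfg gbnx ekf lqpcr vpn kcyfm sjr arm kfh kpr fizzk txtm gfa
Hunk 2: at line 3 remove [vpn,kcyfm] add [orwdv] -> 12 lines: zcfg gbnx ekf lqpcr orwdv sjr arm kfh kpr fizzk txtm gfa
Hunk 3: at line 2 remove [lqpcr] add [rmxpd] -> 12 lines: zcfg gbnx ekf rmxpd orwdv sjr arm kfh kpr fizzk txtm gfa
Hunk 4: at line 3 remove [orwdv,sjr] add [rhxxo,shuv] -> 12 lines: zcfg gbnx ekf rmxpd rhxxo shuv arm kfh kpr fizzk txtm gfa
Hunk 5: at line 7 remove [kpr,fizzk] add [hcv,dxw] -> 12 lines: zcfg gbnx ekf rmxpd rhxxo shuv arm kfh hcv dxw txtm gfa
Final line 6: shuv

Answer: shuv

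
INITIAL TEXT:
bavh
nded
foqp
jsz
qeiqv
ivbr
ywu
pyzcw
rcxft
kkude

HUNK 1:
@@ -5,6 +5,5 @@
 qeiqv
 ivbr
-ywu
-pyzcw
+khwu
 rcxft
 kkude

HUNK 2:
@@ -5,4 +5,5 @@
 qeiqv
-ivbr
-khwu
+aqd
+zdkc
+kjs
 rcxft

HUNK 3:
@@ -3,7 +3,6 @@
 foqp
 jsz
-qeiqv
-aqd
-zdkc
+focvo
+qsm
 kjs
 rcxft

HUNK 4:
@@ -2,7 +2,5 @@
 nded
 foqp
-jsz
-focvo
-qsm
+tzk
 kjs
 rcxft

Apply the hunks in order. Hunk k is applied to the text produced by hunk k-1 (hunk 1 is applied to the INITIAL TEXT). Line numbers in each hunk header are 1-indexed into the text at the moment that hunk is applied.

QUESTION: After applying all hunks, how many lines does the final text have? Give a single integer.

Answer: 7

Derivation:
Hunk 1: at line 5 remove [ywu,pyzcw] add [khwu] -> 9 lines: bavh nded foqp jsz qeiqv ivbr khwu rcxft kkude
Hunk 2: at line 5 remove [ivbr,khwu] add [aqd,zdkc,kjs] -> 10 lines: bavh nded foqp jsz qeiqv aqd zdkc kjs rcxft kkude
Hunk 3: at line 3 remove [qeiqv,aqd,zdkc] add [focvo,qsm] -> 9 lines: bavh nded foqp jsz focvo qsm kjs rcxft kkude
Hunk 4: at line 2 remove [jsz,focvo,qsm] add [tzk] -> 7 lines: bavh nded foqp tzk kjs rcxft kkude
Final line count: 7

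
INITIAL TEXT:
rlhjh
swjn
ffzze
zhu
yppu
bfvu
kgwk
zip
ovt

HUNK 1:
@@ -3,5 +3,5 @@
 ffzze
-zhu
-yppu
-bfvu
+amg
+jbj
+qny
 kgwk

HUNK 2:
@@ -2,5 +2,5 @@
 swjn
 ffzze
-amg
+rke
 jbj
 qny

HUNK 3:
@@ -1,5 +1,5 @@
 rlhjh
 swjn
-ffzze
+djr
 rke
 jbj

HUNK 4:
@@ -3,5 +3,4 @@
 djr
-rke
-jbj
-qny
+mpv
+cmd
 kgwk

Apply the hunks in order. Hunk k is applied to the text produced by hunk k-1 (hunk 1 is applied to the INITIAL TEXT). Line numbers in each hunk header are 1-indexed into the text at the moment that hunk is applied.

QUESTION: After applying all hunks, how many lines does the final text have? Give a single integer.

Hunk 1: at line 3 remove [zhu,yppu,bfvu] add [amg,jbj,qny] -> 9 lines: rlhjh swjn ffzze amg jbj qny kgwk zip ovt
Hunk 2: at line 2 remove [amg] add [rke] -> 9 lines: rlhjh swjn ffzze rke jbj qny kgwk zip ovt
Hunk 3: at line 1 remove [ffzze] add [djr] -> 9 lines: rlhjh swjn djr rke jbj qny kgwk zip ovt
Hunk 4: at line 3 remove [rke,jbj,qny] add [mpv,cmd] -> 8 lines: rlhjh swjn djr mpv cmd kgwk zip ovt
Final line count: 8

Answer: 8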